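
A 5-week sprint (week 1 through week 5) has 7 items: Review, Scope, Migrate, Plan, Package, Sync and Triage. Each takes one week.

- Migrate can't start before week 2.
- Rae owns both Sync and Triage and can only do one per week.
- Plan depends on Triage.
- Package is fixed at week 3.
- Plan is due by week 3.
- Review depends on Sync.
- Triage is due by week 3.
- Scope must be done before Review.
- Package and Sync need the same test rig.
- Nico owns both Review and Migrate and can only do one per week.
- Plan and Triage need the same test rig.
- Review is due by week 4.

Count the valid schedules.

Splitting on Review: it can be week 2 (3), week 3 (18), week 4 (27). Listing each branch's schedules as (Scope, Migrate, Plan, Package, Sync, Triage) by week number:
Review=week 2: (1,3,3,3,1,2) (1,4,3,3,1,2) (1,5,3,3,1,2) — 3.
Review=week 3: (1,2,2,3,2,1) (1,2,3,3,1,2) (1,2,3,3,2,1) (1,4,2,3,2,1) (1,4,3,3,1,2) (1,4,3,3,2,1) (1,5,2,3,2,1) (1,5,3,3,1,2) (1,5,3,3,2,1) (2,2,2,3,2,1) (2,2,3,3,1,2) (2,2,3,3,2,1) (2,4,2,3,2,1) (2,4,3,3,1,2) (2,4,3,3,2,1) (2,5,2,3,2,1) (2,5,3,3,1,2) (2,5,3,3,2,1) — 18.
Review=week 4: (1,2,2,3,2,1) (1,2,3,3,1,2) (1,2,3,3,2,1) (1,3,2,3,2,1) (1,3,3,3,1,2) (1,3,3,3,2,1) (1,5,2,3,2,1) (1,5,3,3,1,2) (1,5,3,3,2,1) (2,2,2,3,2,1) (2,2,3,3,1,2) (2,2,3,3,2,1) (2,3,2,3,2,1) (2,3,3,3,1,2) (2,3,3,3,2,1) (2,5,2,3,2,1) (2,5,3,3,1,2) (2,5,3,3,2,1) (3,2,2,3,2,1) (3,2,3,3,1,2) (3,2,3,3,2,1) (3,3,2,3,2,1) (3,3,3,3,1,2) (3,3,3,3,2,1) (3,5,2,3,2,1) (3,5,3,3,1,2) (3,5,3,3,2,1) — 27.
Summing: 3 + 18 + 27 = 48.

48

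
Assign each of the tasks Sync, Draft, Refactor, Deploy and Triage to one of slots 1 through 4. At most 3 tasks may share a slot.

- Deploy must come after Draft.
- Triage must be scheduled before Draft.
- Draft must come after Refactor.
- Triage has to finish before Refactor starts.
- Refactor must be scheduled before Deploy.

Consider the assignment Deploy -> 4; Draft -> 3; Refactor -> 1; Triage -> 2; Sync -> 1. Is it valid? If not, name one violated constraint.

Refactor must be scheduled before Deploy — holds.
At most 3 tasks may share a slot — holds.
Triage must be scheduled before Draft — holds.
Triage has to finish before Refactor starts — violated.
Draft must come after Refactor — holds.
Deploy must come after Draft — holds.

Invalid. Triage has to finish before Refactor starts.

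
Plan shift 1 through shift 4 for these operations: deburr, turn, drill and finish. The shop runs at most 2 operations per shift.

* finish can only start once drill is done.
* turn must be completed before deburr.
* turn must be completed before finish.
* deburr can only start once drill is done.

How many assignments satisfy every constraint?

Splitting on deburr: it can be shift 2 (3), shift 3 (9), shift 4 (14). Listing each branch's schedules as (turn, drill, finish) by shift number:
deburr=shift 2: (1,1,2) (1,1,3) (1,1,4) — 3.
deburr=shift 3: (1,1,2) (1,1,3) (1,1,4) (1,2,3) (1,2,4) (2,1,3) (2,1,4) (2,2,3) (2,2,4) — 9.
deburr=shift 4: (1,1,2) (1,1,3) (1,1,4) (1,2,3) (1,2,4) (1,3,4) (2,1,3) (2,1,4) (2,2,3) (2,2,4) (2,3,4) (3,1,4) (3,2,4) (3,3,4) — 14.
Summing: 3 + 9 + 14 = 26.

26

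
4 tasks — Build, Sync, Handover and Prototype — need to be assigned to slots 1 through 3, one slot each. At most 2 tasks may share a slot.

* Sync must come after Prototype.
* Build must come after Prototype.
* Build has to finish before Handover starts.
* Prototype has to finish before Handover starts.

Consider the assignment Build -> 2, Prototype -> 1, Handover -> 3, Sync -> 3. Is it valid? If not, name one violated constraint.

Valid

At most 2 tasks may share a slot — holds.
Sync must come after Prototype — holds.
Build must come after Prototype — holds.
Build has to finish before Handover starts — holds.
Prototype has to finish before Handover starts — holds.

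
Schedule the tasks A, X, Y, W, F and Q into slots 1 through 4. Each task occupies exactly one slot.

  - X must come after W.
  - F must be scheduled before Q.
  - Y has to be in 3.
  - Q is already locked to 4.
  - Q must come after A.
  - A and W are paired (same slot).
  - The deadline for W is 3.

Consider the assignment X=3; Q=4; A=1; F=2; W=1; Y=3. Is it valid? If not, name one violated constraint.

X must come after W — holds.
A and W are paired (same slot) — holds.
Q must come after A — holds.
Q is already locked to 4 — holds.
F must be scheduled before Q — holds.
Y has to be in 3 — holds.
The deadline for W is 3 — holds.

Valid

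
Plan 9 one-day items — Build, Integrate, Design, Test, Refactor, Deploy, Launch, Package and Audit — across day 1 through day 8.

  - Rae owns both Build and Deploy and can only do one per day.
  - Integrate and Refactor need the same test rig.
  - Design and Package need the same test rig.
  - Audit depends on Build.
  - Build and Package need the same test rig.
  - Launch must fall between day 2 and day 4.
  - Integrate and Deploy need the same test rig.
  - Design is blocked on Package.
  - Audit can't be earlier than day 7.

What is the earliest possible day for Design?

day 2

Precedence pushes Design to at least day 2.
Design at day 2 is achievable: Package -> day 1; Design -> day 2; Refactor -> day 2; Build -> day 2; Launch -> day 2; Integrate -> day 1; Test -> day 1; Audit -> day 7; Deploy -> day 3.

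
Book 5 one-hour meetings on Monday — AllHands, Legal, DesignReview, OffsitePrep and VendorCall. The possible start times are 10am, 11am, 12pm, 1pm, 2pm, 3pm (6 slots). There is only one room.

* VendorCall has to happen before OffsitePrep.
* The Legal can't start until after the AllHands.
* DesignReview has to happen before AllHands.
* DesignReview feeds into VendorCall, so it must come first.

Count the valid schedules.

Splitting on AllHands: it can be 11am (12), 12pm (12), 1pm (8), 2pm (4). Listing each branch's schedules as (Legal, DesignReview, OffsitePrep, VendorCall):
AllHands=11am: (12pm,10am,2pm,1pm) (12pm,10am,3pm,1pm) (12pm,10am,3pm,2pm) (1pm,10am,2pm,12pm) (1pm,10am,3pm,12pm) (1pm,10am,3pm,2pm) (2pm,10am,1pm,12pm) (2pm,10am,3pm,12pm) (2pm,10am,3pm,1pm) (3pm,10am,1pm,12pm) (3pm,10am,2pm,12pm) (3pm,10am,2pm,1pm) — 12.
AllHands=12pm: (1pm,10am,2pm,11am) (1pm,10am,3pm,11am) (1pm,10am,3pm,2pm) (1pm,11am,3pm,2pm) (2pm,10am,1pm,11am) (2pm,10am,3pm,11am) (2pm,10am,3pm,1pm) (2pm,11am,3pm,1pm) (3pm,10am,1pm,11am) (3pm,10am,2pm,11am) (3pm,10am,2pm,1pm) (3pm,11am,2pm,1pm) — 12.
AllHands=1pm: (2pm,10am,12pm,11am) (2pm,10am,3pm,11am) (2pm,10am,3pm,12pm) (2pm,11am,3pm,12pm) (3pm,10am,12pm,11am) (3pm,10am,2pm,11am) (3pm,10am,2pm,12pm) (3pm,11am,2pm,12pm) — 8.
AllHands=2pm: (3pm,10am,12pm,11am) (3pm,10am,1pm,11am) (3pm,10am,1pm,12pm) (3pm,11am,1pm,12pm) — 4.
Summing: 12 + 12 + 8 + 4 = 36.

36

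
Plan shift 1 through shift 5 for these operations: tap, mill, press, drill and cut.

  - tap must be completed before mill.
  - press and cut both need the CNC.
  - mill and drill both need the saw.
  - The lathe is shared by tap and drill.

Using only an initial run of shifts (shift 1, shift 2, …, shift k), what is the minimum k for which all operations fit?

The precedence chain requires at least 2 distinct shifts.
Could 2 shifts be enough, i.e. nothing placed later than shift 2? No: mill must come after tap (at shift 1 or later) → {shift 2}; tap must come before mill (at shift 2 or earlier) → {shift 1}; drill can't share with tap (shift 1) → {shift 2}; drill can't share with mill (shift 2) → nothing is left.
So 2 shifts is not enough.
3 works (last occupied shift: shift 3): for example tap=shift 1; cut=shift 2; press=shift 1; mill=shift 2; drill=shift 3.

3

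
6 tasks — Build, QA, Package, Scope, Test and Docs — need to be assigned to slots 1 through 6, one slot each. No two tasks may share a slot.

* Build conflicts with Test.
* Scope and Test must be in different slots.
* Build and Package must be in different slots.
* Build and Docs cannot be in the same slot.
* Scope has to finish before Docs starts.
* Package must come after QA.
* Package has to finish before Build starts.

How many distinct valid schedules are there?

Splitting on Build: it can be 3 (3), 4 (9), 5 (18), 6 (30). Listing each branch's schedules as (QA, Package, Scope, Test, Docs):
Build=3: (1,2,4,5,6) (1,2,4,6,5) (1,2,5,4,6) — 3.
Build=4: (1,2,3,5,6) (1,2,3,6,5) (1,2,5,3,6) (1,3,2,5,6) (1,3,2,6,5) (1,3,5,2,6) (2,3,1,5,6) (2,3,1,6,5) (2,3,5,1,6) — 9.
Build=5: (1,2,3,4,6) (1,2,3,6,4) (1,2,4,3,6) (1,3,2,4,6) (1,3,2,6,4) (1,3,4,2,6) (1,4,2,3,6) (1,4,2,6,3) (1,4,3,2,6) (2,3,1,4,6) (2,3,1,6,4) (2,3,4,1,6) (2,4,1,3,6) (2,4,1,6,3) (2,4,3,1,6) (3,4,1,2,6) (3,4,1,6,2) (3,4,2,1,6) — 18.
Build=6: (1,2,3,4,5) (1,2,3,5,4) (1,2,4,3,5) (1,3,2,4,5) (1,3,2,5,4) (1,3,4,2,5) (1,4,2,3,5) (1,4,2,5,3) (1,4,3,2,5) (1,5,2,3,4) (1,5,2,4,3) (1,5,3,2,4) (2,3,1,4,5) (2,3,1,5,4) (2,3,4,1,5) (2,4,1,3,5) (2,4,1,5,3) (2,4,3,1,5) (2,5,1,3,4) (2,5,1,4,3) (2,5,3,1,4) (3,4,1,2,5) (3,4,1,5,2) (3,4,2,1,5) (3,5,1,2,4) (3,5,1,4,2) (3,5,2,1,4) (4,5,1,2,3) (4,5,1,3,2) (4,5,2,1,3) — 30.
Summing: 3 + 9 + 18 + 30 = 60.

60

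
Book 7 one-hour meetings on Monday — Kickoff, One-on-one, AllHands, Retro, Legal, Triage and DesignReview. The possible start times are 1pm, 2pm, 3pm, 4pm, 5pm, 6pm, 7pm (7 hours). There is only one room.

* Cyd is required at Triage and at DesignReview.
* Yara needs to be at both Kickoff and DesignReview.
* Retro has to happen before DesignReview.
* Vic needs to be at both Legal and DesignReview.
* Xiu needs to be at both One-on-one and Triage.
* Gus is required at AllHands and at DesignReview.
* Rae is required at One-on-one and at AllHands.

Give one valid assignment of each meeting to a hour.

Kickoff in 3pm, One-on-one in 4pm, Triage in 7pm, Legal in 6pm, Retro in 1pm, DesignReview in 2pm, AllHands in 5pm

Checking: Retro(1pm) before DesignReview(2pm); AllHands(5pm) != DesignReview(2pm); Kickoff(3pm) != DesignReview(2pm); One-on-one(4pm) != AllHands(5pm); Triage(7pm) != DesignReview(2pm); Legal(6pm) != DesignReview(2pm); One-on-one(4pm) != Triage(7pm); max 1 per hour (cap 1).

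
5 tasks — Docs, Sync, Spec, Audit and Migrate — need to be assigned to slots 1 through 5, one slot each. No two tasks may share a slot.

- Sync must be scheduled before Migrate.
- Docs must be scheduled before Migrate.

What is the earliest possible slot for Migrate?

Precedence pushes Migrate to at least 2.
Migrate at 3 is achievable: Docs in 1, Migrate in 3, Sync in 2, Audit in 5, Spec in 4.
Nothing earlier works — the capacity limit rule out every slot before 3.

3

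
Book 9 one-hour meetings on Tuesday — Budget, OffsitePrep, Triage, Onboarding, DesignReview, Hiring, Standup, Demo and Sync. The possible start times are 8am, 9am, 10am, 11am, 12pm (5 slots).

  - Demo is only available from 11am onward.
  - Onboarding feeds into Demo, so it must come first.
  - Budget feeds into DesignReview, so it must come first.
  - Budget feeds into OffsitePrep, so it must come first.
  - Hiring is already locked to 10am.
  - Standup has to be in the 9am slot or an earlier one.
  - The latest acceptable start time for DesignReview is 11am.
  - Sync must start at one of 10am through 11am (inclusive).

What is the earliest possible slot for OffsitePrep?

Precedence pushes OffsitePrep to at least 9am.
OffsitePrep at 9am is achievable: OffsitePrep in 9am, Budget in 8am, Hiring in 10am, Onboarding in 8am, Standup in 8am, Demo in 11am, Sync in 10am, DesignReview in 9am, Triage in 8am.

9am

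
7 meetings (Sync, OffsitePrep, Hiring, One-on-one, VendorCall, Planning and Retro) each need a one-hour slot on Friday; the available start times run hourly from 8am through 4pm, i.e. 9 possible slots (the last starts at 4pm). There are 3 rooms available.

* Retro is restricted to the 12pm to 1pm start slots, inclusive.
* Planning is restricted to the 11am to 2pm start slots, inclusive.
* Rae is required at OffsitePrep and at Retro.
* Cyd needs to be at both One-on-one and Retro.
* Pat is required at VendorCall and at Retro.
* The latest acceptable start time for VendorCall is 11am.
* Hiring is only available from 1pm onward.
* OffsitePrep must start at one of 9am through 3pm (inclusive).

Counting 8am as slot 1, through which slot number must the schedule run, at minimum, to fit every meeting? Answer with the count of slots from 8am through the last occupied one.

6

With at most 3 per slot and 7 meetings, at least 3 slots are needed.
Hiring can't be placed before 1pm — that is slot 6 counting from 8am — so the schedule must run through at least 6 slots.
6 works (last occupied slot: 1pm): for example VendorCall in 8am; Hiring in 1pm; Planning in 11am; Retro in 12pm; Sync in 8am; OffsitePrep in 9am; One-on-one in 8am.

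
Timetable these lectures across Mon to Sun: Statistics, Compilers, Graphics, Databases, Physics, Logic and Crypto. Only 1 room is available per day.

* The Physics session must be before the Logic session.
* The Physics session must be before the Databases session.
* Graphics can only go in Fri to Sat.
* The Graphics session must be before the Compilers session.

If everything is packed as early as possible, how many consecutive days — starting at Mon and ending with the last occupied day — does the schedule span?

The precedence chain requires at least 2 distinct days.
With at most 1 per day and 7 lectures, at least 7 days are needed.
Propagating the time windows through the other constraints, Compilers can't land before Sat — that is day 6 counting from Mon — so the schedule must run through at least 6 days.
7 works (last occupied day: Sun): for example Crypto=Sun, Graphics=Fri, Compilers=Sat, Databases=Tue, Logic=Wed, Statistics=Thu, Physics=Mon.

7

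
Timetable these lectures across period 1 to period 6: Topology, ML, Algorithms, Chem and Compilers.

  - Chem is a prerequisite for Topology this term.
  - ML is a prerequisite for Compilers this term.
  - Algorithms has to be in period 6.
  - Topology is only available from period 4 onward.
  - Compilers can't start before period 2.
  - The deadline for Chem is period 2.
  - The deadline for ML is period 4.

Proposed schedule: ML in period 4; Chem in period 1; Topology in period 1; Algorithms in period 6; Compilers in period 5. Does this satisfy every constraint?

Chem is a prerequisite for Topology this term — violated.
ML is a prerequisite for Compilers this term — holds.
Compilers can't start before period 2 — holds.
The deadline for ML is period 4 — holds.
Topology is only available from period 4 onward — violated.
Algorithms has to be in period 6 — holds.
The deadline for Chem is period 2 — holds.

Invalid. Topology is only available from period 4 onward.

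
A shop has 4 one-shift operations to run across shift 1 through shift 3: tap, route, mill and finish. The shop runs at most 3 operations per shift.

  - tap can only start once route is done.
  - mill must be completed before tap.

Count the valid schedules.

15

Splitting on tap: it can be shift 2 (3), shift 3 (12). Listing each branch's schedules as (route, mill, finish) by shift number:
tap=shift 2: (1,1,1) (1,1,2) (1,1,3) — 3.
tap=shift 3: (1,1,1) (1,1,2) (1,1,3) (1,2,1) (1,2,2) (1,2,3) (2,1,1) (2,1,2) (2,1,3) (2,2,1) (2,2,2) (2,2,3) — 12.
Summing: 3 + 12 = 15.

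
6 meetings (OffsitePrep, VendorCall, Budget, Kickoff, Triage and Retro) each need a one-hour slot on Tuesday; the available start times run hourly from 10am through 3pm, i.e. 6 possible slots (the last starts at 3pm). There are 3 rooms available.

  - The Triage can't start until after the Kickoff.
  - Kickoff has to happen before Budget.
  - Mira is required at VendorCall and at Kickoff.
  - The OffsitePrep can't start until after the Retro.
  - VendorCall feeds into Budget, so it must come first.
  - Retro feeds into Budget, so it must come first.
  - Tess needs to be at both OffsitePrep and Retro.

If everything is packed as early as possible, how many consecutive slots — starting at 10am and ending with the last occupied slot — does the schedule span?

3 slots

The precedence chain requires at least 2 distinct slots.
With at most 3 per slot and 6 meetings, at least 2 slots are needed.
Could 2 slots be enough, i.e. nothing placed later than 11am? No: Budget must come after Kickoff (at 10am or later) → {11am}; Kickoff must come before Budget (at 11am or earlier) → {10am}; VendorCall must come before Budget (at 11am or earlier) → {10am}; Kickoff can't share with VendorCall (10am) → nothing is left.
So 2 slots is not enough.
3 works (last occupied slot: 12pm): for example Retro -> 10am, VendorCall -> 11am, Budget -> 12pm, OffsitePrep -> 11am, Triage -> 11am, Kickoff -> 10am.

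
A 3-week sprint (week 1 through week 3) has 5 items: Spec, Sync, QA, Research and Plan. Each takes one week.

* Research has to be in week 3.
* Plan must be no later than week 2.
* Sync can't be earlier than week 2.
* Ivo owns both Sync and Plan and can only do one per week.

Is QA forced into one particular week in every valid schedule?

QA can be week 1 (e.g. Sync in week 2; Plan in week 1; Spec in week 1; QA in week 1; Research in week 3) or week 2 (e.g. Plan in week 1, Spec in week 1, Sync in week 2, Research in week 3, QA in week 2).

No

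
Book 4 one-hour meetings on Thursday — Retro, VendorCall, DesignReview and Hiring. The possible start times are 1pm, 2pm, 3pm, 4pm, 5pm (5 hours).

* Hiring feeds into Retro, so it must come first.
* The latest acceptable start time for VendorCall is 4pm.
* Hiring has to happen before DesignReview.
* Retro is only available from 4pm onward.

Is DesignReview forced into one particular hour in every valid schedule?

No

DesignReview can be 2pm (e.g. Retro=4pm; DesignReview=2pm; Hiring=1pm; VendorCall=1pm) or 3pm (e.g. DesignReview -> 3pm, Hiring -> 1pm, VendorCall -> 1pm, Retro -> 4pm).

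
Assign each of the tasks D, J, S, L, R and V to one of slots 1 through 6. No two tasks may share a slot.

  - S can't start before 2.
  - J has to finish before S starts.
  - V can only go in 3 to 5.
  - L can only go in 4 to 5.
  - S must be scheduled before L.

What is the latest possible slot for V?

V is available from 3; V's own window allows nothing later than 5.
V at 5 is achievable: V=5, S=2, L=4, D=3, J=1, R=6.

5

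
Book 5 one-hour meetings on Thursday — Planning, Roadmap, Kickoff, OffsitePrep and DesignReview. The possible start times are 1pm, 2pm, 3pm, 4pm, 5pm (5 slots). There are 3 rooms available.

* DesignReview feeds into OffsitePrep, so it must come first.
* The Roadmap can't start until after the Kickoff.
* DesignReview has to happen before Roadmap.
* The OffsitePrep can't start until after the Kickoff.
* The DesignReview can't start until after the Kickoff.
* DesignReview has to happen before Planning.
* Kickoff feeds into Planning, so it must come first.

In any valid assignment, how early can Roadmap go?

Precedence pushes Roadmap to at least 3pm.
Roadmap at 3pm is achievable: Kickoff -> 1pm; Roadmap -> 3pm; DesignReview -> 2pm; Planning -> 3pm; OffsitePrep -> 3pm.

3pm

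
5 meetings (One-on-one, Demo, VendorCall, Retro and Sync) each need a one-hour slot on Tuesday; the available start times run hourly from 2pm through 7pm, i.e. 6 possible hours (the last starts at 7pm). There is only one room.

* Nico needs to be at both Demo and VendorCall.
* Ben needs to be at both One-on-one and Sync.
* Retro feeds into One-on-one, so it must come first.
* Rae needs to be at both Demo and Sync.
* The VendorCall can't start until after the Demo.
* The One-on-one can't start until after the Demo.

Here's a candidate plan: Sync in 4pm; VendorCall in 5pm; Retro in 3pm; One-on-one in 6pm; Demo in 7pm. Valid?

Invalid. The VendorCall can't start until after the Demo.

The VendorCall can't start until after the Demo — violated.
There is only one room — holds.
The One-on-one can't start until after the Demo — violated.
Rae needs to be at both Demo and Sync — holds.
Ben needs to be at both One-on-one and Sync — holds.
Retro feeds into One-on-one, so it must come first — holds.
Nico needs to be at both Demo and VendorCall — holds.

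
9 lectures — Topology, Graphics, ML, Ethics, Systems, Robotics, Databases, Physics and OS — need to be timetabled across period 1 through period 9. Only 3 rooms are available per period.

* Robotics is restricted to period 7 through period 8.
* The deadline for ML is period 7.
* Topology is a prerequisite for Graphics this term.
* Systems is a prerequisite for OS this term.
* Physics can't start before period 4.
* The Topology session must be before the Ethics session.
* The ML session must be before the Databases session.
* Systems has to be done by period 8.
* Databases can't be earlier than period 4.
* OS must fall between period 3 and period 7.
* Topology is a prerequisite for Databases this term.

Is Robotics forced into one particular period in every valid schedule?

No

Robotics can be period 7 (e.g. Physics in period 4, Databases in period 4, Graphics in period 2, Robotics in period 7, Topology in period 1, OS in period 3, Ethics in period 2, Systems in period 1, ML in period 1) or period 8 (e.g. Databases=period 4; Graphics=period 2; ML=period 1; Physics=period 4; Topology=period 1; Systems=period 1; OS=period 3; Ethics=period 2; Robotics=period 8).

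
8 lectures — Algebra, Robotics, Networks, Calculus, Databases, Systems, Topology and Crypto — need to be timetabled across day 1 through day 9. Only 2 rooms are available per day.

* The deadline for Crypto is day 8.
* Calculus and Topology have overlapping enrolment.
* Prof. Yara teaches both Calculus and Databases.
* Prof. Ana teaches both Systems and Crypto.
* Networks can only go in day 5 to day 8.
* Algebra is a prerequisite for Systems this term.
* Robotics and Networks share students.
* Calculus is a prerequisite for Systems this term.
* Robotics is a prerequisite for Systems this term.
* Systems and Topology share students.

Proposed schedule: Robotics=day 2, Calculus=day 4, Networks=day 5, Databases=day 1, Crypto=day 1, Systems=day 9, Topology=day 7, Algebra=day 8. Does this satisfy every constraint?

Robotics and Networks share students — holds.
Prof. Ana teaches both Systems and Crypto — holds.
Algebra is a prerequisite for Systems this term — holds.
Prof. Yara teaches both Calculus and Databases — holds.
The deadline for Crypto is day 8 — holds.
Networks can only go in day 5 to day 8 — holds.
Systems and Topology share students — holds.
Robotics is a prerequisite for Systems this term — holds.
Calculus and Topology have overlapping enrolment — holds.
Calculus is a prerequisite for Systems this term — holds.
Only 2 rooms are available per day — holds.

Yes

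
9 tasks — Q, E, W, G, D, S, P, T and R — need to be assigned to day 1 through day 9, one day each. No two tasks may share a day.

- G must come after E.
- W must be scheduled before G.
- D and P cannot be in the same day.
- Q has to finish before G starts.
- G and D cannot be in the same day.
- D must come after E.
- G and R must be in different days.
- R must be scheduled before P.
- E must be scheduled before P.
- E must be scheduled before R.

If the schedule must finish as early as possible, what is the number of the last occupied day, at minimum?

The precedence chain requires at least 3 distinct days.
With at most 1 per day and 9 tasks, at least 9 days are needed.
9 works (last occupied day: day 9): for example S in day 8; G in day 4; E in day 1; R in day 5; D in day 7; T in day 9; W in day 3; P in day 6; Q in day 2.

day 9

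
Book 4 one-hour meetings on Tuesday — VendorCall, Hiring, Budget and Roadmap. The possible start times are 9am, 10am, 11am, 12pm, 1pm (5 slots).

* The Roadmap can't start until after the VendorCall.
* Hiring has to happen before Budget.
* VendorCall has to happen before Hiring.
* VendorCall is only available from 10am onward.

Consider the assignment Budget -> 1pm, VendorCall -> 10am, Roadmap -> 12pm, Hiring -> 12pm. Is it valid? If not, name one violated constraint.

The Roadmap can't start until after the VendorCall — holds.
Hiring has to happen before Budget — holds.
VendorCall has to happen before Hiring — holds.
VendorCall is only available from 10am onward — holds.

Yes, all constraints hold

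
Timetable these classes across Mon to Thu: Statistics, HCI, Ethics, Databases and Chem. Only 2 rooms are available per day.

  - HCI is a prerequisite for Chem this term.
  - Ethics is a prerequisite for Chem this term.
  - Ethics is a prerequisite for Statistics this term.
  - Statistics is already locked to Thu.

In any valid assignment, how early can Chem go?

Tue

Precedence pushes Chem to at least Tue.
Chem at Tue is achievable: Statistics in Thu, Chem in Tue, Databases in Tue, Ethics in Mon, HCI in Mon.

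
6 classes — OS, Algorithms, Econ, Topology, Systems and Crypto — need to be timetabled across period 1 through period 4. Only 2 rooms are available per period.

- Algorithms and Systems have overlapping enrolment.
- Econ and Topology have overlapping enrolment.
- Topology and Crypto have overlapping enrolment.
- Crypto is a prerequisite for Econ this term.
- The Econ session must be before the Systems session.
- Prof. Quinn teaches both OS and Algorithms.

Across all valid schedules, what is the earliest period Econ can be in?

period 2

Precedence pushes Econ to at least period 2; downstream work caps Econ at period 3.
Econ at period 2 is achievable: Crypto=period 1; OS=period 1; Systems=period 3; Topology=period 3; Algorithms=period 2; Econ=period 2.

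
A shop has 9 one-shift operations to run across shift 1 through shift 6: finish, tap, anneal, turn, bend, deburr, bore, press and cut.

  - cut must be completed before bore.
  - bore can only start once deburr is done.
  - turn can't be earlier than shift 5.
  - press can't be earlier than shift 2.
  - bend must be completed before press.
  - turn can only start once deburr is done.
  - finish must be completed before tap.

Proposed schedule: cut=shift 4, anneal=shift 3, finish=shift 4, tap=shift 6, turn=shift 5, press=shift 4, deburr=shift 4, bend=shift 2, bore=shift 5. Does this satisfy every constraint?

cut must be completed before bore — holds.
bend must be completed before press — holds.
bore can only start once deburr is done — holds.
press can't be earlier than shift 2 — holds.
turn can't be earlier than shift 5 — holds.
finish must be completed before tap — holds.
turn can only start once deburr is done — holds.

Valid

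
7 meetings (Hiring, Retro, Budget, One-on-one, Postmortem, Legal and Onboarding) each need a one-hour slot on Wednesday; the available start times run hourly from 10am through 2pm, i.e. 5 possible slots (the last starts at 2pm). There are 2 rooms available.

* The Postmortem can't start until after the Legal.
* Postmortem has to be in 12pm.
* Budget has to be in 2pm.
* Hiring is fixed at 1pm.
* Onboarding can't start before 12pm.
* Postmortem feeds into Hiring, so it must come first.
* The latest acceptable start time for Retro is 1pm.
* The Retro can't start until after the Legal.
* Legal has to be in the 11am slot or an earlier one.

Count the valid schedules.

Splitting on Retro: it can be 11am (12), 12pm (12), 1pm (12). Listing each branch's schedules as (Hiring, Budget, One-on-one, Postmortem, Legal, Onboarding):
Retro=11am: (1pm,2pm,10am,12pm,10am,12pm) (1pm,2pm,10am,12pm,10am,1pm) (1pm,2pm,10am,12pm,10am,2pm) (1pm,2pm,11am,12pm,10am,12pm) (1pm,2pm,11am,12pm,10am,1pm) (1pm,2pm,11am,12pm,10am,2pm) (1pm,2pm,12pm,12pm,10am,1pm) (1pm,2pm,12pm,12pm,10am,2pm) (1pm,2pm,1pm,12pm,10am,12pm) (1pm,2pm,1pm,12pm,10am,2pm) (1pm,2pm,2pm,12pm,10am,12pm) (1pm,2pm,2pm,12pm,10am,1pm) — 12.
Retro=12pm: (1pm,2pm,10am,12pm,10am,1pm) (1pm,2pm,10am,12pm,10am,2pm) (1pm,2pm,10am,12pm,11am,1pm) (1pm,2pm,10am,12pm,11am,2pm) (1pm,2pm,11am,12pm,10am,1pm) (1pm,2pm,11am,12pm,10am,2pm) (1pm,2pm,11am,12pm,11am,1pm) (1pm,2pm,11am,12pm,11am,2pm) (1pm,2pm,1pm,12pm,10am,2pm) (1pm,2pm,1pm,12pm,11am,2pm) (1pm,2pm,2pm,12pm,10am,1pm) (1pm,2pm,2pm,12pm,11am,1pm) — 12.
Retro=1pm: (1pm,2pm,10am,12pm,10am,12pm) (1pm,2pm,10am,12pm,10am,2pm) (1pm,2pm,10am,12pm,11am,12pm) (1pm,2pm,10am,12pm,11am,2pm) (1pm,2pm,11am,12pm,10am,12pm) (1pm,2pm,11am,12pm,10am,2pm) (1pm,2pm,11am,12pm,11am,12pm) (1pm,2pm,11am,12pm,11am,2pm) (1pm,2pm,12pm,12pm,10am,2pm) (1pm,2pm,12pm,12pm,11am,2pm) (1pm,2pm,2pm,12pm,10am,12pm) (1pm,2pm,2pm,12pm,11am,12pm) — 12.
Summing: 12 + 12 + 12 = 36.

36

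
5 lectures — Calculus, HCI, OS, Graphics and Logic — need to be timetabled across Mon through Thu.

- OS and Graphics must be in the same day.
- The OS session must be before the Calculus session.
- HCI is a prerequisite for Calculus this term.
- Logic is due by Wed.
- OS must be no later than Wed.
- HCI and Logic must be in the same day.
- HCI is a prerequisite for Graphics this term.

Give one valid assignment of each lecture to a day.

Logic -> Mon; Graphics -> Tue; OS -> Tue; Calculus -> Wed; HCI -> Mon

Checking: HCI(Mon) before Calculus(Wed); HCI(Mon) before Graphics(Tue); OS(Tue) before Calculus(Wed); OS = Graphics = Tue; HCI = Logic = Mon; OS=Tue in [Mon,Wed]; Logic=Mon in [Mon,Wed].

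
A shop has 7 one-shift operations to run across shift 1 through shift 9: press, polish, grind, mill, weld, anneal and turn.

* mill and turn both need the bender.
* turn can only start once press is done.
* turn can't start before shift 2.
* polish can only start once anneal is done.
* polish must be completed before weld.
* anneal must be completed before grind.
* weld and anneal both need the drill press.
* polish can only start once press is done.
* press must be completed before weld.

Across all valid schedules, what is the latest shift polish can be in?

shift 8

Precedence pushes polish to at least shift 2; downstream work caps polish at shift 8.
polish at shift 8 is achievable: press in shift 1; polish in shift 8; turn in shift 2; mill in shift 1; anneal in shift 1; grind in shift 2; weld in shift 9.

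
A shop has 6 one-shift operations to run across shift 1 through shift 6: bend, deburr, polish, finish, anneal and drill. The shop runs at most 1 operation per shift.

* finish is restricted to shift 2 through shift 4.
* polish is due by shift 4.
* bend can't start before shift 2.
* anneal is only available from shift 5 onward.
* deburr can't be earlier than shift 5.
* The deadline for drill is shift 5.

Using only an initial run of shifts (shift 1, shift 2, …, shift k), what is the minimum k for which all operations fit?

6

With at most 1 per shift and 6 operations, at least 6 shifts are needed.
deburr can't be placed before shift 5, so the schedule must run through at least shift 5.
6 works (last occupied shift: shift 6): for example anneal -> shift 6, drill -> shift 4, polish -> shift 1, finish -> shift 2, bend -> shift 3, deburr -> shift 5.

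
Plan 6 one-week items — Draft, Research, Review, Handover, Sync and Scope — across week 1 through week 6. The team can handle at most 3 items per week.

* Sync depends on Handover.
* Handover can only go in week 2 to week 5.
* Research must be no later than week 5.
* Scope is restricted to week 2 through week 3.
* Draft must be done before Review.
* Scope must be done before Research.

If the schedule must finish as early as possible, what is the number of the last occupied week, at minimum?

week 3

The precedence chain requires at least 2 distinct weeks.
With at most 3 per week and 6 tasks, at least 2 weeks are needed.
Propagating the time windows through the other constraints, Research can't land before week 3, so the schedule must run through at least week 3.
3 works (last occupied week: week 3): for example Review in week 2; Research in week 3; Draft in week 1; Handover in week 2; Sync in week 3; Scope in week 2.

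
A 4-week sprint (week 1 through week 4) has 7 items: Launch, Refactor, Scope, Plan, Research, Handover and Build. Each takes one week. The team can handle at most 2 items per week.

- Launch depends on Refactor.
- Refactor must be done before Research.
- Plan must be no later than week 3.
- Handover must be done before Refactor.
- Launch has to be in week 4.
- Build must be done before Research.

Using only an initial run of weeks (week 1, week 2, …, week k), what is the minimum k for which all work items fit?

4 weeks

The precedence chain requires at least 3 distinct weeks.
With at most 2 per week and 7 work items, at least 4 weeks are needed.
Launch can't be placed before week 4, so the schedule must run through at least week 4.
4 works (last occupied week: week 4): for example Scope=week 3, Research=week 3, Build=week 2, Plan=week 1, Launch=week 4, Handover=week 1, Refactor=week 2.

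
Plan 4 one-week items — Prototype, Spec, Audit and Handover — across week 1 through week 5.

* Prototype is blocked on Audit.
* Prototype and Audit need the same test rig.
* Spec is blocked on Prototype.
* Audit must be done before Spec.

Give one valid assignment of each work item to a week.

Audit in week 1, Handover in week 1, Spec in week 3, Prototype in week 2

Checking: Prototype(week 2) before Spec(week 3); Audit(week 1) before Prototype(week 2); Audit(week 1) before Spec(week 3); Prototype(week 2) != Audit(week 1).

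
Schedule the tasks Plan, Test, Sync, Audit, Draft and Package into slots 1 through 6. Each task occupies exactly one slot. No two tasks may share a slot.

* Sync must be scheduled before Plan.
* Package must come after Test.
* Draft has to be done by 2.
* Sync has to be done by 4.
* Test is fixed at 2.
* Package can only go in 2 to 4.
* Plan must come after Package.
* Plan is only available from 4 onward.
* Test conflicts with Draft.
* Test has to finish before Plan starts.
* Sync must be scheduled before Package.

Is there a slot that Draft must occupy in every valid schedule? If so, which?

1

Draft's window is 1–2.
Test is fixed at 2, and Draft can't share a slot with Test.
So Draft must be 1.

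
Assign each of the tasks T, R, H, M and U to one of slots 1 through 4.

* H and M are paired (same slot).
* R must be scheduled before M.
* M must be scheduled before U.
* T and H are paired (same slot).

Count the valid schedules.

4

Enumerating: M in 2, H in 2, U in 3, R in 1, T in 2 | H=2, R=1, U=4, M=2, T=2 | U=4, T=3, R=1, M=3, H=3 | U=4; R=2; T=3; H=3; M=3.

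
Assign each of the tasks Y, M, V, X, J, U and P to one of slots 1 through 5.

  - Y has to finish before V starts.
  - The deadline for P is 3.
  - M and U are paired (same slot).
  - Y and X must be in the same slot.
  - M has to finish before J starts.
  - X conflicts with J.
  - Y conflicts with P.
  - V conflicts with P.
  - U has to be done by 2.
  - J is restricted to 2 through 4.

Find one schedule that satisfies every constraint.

J=2; P=1; M=1; U=1; V=4; Y=3; X=3

Checking: M(1) before J(2); Y(3) before V(4); X(3) != J(2); V(4) != P(1); Y(3) != P(1); Y = X = 3; M = U = 1; J=2 in [2,4]; P=1 in [1,3]; U=1 in [1,2].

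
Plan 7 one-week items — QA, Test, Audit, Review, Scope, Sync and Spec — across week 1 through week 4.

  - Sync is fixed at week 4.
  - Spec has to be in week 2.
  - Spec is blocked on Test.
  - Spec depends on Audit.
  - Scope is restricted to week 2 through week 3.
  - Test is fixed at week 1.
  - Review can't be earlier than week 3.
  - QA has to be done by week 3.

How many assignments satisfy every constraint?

Splitting on QA: it can be week 1 (4), week 2 (4), week 3 (4). Listing each branch's schedules as (Test, Audit, Review, Scope, Sync, Spec) by week number:
QA=week 1: (1,1,3,2,4,2) (1,1,3,3,4,2) (1,1,4,2,4,2) (1,1,4,3,4,2) — 4.
QA=week 2: (1,1,3,2,4,2) (1,1,3,3,4,2) (1,1,4,2,4,2) (1,1,4,3,4,2) — 4.
QA=week 3: (1,1,3,2,4,2) (1,1,3,3,4,2) (1,1,4,2,4,2) (1,1,4,3,4,2) — 4.
Summing: 4 + 4 + 4 = 12.

12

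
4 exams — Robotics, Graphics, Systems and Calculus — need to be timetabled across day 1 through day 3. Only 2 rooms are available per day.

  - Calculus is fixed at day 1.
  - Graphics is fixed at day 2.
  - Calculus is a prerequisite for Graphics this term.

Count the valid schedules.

Splitting on Robotics: it can be day 1 (2), day 2 (2), day 3 (3). Listing each branch's schedules as (Graphics, Systems, Calculus) by day number:
Robotics=day 1: (2,2,1) (2,3,1) — 2.
Robotics=day 2: (2,1,1) (2,3,1) — 2.
Robotics=day 3: (2,1,1) (2,2,1) (2,3,1) — 3.
Summing: 2 + 2 + 3 = 7.

7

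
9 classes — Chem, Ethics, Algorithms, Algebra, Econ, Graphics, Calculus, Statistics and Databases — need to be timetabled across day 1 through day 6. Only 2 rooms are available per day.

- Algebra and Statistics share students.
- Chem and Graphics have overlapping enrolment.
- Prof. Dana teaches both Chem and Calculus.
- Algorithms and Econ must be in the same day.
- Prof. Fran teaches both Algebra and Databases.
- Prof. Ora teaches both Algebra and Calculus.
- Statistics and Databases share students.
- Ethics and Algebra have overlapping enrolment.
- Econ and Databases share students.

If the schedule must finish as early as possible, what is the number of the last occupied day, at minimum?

With at most 2 per day and 9 classes, at least 5 days are needed.
5 works (last occupied day: day 5): for example Algebra -> day 3, Graphics -> day 3, Databases -> day 5, Algorithms -> day 2, Econ -> day 2, Ethics -> day 1, Statistics -> day 4, Chem -> day 1, Calculus -> day 4.

day 5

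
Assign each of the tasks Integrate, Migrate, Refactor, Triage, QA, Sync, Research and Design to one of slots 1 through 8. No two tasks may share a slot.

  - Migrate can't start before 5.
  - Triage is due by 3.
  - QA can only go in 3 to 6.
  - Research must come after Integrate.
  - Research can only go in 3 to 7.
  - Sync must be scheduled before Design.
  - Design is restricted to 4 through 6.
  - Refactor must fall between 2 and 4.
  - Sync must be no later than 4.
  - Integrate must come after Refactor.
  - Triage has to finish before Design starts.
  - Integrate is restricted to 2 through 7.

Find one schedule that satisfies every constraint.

Migrate -> 8; Integrate -> 6; Refactor -> 2; Triage -> 1; QA -> 5; Sync -> 3; Research -> 7; Design -> 4

Checking: Refactor(2) before Integrate(6); Sync(3) before Design(4); Integrate(6) before Research(7); Triage(1) before Design(4); QA=5 in [3,6]; Design=4 in [4,6]; Research=7 in [3,7]; Refactor=2 in [2,4]; Triage=1 in [1,3]; Migrate=8 in [5,8]; Integrate=6 in [2,7]; Sync=3 in [1,4]; max 1 per slot (cap 1).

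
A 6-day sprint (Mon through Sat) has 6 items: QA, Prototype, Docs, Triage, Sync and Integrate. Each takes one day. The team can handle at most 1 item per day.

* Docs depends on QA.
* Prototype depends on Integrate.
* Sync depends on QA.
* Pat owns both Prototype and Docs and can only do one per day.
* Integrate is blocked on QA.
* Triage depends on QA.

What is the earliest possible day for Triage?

Precedence pushes Triage to at least Tue.
Triage at Tue is achievable: Triage -> Tue; Integrate -> Wed; QA -> Mon; Docs -> Fri; Sync -> Sat; Prototype -> Thu.

Tue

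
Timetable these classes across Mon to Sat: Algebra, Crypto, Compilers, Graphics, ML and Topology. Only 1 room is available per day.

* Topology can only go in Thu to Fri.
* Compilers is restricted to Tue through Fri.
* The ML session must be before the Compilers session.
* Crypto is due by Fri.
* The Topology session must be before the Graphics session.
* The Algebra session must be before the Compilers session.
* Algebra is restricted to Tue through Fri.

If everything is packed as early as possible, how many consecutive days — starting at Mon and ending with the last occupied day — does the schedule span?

6 days

The precedence chain requires at least 2 distinct days.
With at most 1 per day and 6 classes, at least 6 days are needed.
Propagating the time windows through the other constraints, Graphics can't land before Fri — that is day 5 counting from Mon — so the schedule must run through at least 5 days.
6 works (last occupied day: Sat): for example Algebra -> Tue; Topology -> Thu; ML -> Mon; Crypto -> Fri; Graphics -> Sat; Compilers -> Wed.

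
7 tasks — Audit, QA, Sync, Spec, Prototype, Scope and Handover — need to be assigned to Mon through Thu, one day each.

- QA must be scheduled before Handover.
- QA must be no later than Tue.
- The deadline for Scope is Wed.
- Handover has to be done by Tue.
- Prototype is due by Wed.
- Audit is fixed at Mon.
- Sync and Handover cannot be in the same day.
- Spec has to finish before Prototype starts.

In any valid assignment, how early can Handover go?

Precedence pushes Handover to at least Tue; Handover's own window allows nothing later than Tue.
Handover at Tue is achievable: Audit -> Mon; Handover -> Tue; QA -> Mon; Sync -> Mon; Prototype -> Tue; Scope -> Mon; Spec -> Mon.

Tue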